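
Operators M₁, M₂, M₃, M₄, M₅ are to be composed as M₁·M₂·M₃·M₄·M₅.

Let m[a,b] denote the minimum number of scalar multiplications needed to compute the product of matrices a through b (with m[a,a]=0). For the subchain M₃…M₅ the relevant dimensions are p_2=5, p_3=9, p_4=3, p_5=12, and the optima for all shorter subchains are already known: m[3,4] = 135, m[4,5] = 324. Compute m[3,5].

315

m[3,5] = min over k∈[3,4] of m[3,k]+m[k+1,5]+p_{2}·p_k·p_{5}.
k=3: 0 + 324 + 5·9·12 = 864; k=4: 135 + 0 + 5·3·12 = 315.
Minimum: 315 at k=4.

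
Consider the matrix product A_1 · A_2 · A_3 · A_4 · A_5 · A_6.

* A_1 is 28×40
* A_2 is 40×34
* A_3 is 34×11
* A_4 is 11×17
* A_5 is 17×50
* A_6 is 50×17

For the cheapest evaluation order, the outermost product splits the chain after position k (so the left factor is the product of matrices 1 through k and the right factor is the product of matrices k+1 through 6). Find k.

3

Adjacent pairs: A_1A_2 = 28·40·34 = 38080; A_2A_3 = 40·34·11 = 14960; A_3A_4 = 34·11·17 = 6358; A_4A_5 = 11·17·50 = 9350; A_5A_6 = 17·50·17 = 14450.
Length 3: A_1..A_3: k=1: 0+14960+28·40·11=27280; k=2: 38080+0+28·34·11=48552 → min 27280 | A_2..A_4: k=2: 0+6358+40·34·17=29478; k=3: 14960+0+40·11·17=22440 → min 22440 | A_3..A_5: k=3: 0+9350+34·11·50=28050; k=4: 6358+0+34·17·50=35258 → min 28050 | A_4..A_6: k=4: 0+14450+11·17·17=17629; k=5: 9350+0+11·50·17=18700 → min 17629.
Length 4: A_1..A_4: k=1: 0+22440+28·40·17=41480; k=2: 38080+6358+28·34·17=60622; k=3: 27280+0+28·11·17=32516 → min 32516 | A_2..A_5: k=2: 0+28050+40·34·50=96050; k=3: 14960+9350+40·11·50=46310; k=4: 22440+0+40·17·50=56440 → min 46310 | A_3..A_6: k=3: 0+17629+34·11·17=23987; k=4: 6358+14450+34·17·17=30634; k=5: 28050+0+34·50·17=56950 → min 23987.
Length 5: A_1..A_5: k=1: 0+46310+28·40·50=102310; k=2: 38080+28050+28·34·50=113730; k=3: 27280+9350+28·11·50=52030; k=4: 32516+0+28·17·50=56316 → min 52030 | A_2..A_6: k=2: 0+23987+40·34·17=47107; k=3: 14960+17629+40·11·17=40069; k=4: 22440+14450+40·17·17=48450; k=5: 46310+0+40·50·17=80310 → min 40069.
Top-level splits: k=1: (A_1..A_1)·(A_2..A_6) → 0+40069+28·40·17 = 59109; k=2: (A_1..A_2)·(A_3..A_6) → 38080+23987+28·34·17 = 78251; k=3: (A_1..A_3)·(A_4..A_6) → 27280+17629+28·11·17 = 50145; k=4: (A_1..A_4)·(A_5..A_6) → 32516+14450+28·17·17 = 55058; k=5: (A_1..A_5)·(A_6..A_6) → 52030+0+28·50·17 = 75830.
Best split is after A_3, i.e. k = 3.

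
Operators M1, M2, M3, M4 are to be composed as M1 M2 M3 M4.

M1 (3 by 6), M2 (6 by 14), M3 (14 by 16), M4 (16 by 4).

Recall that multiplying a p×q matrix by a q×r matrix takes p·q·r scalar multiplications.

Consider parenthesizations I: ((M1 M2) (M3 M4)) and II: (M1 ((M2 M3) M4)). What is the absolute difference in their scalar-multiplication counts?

Order I = ((M1 M2) (M3 M4)): (M1 M2): 3×6 by 6×14 → 3×14, cost 3·6·14 = 252; (M3 M4): 14×16 by 16×4 → 14×4, cost 14·16·4 = 896; ((M1 M2) (M3 M4)): 3×14 by 14×4 → 3×4, cost 3·14·4 = 168; cumulative 1316. Total 1316.
Order II = (M1 ((M2 M3) M4)): (M2 M3): 6×14 by 14×16 → 6×16, cost 6·14·16 = 1344; ((M2 M3) M4): 6×16 by 16×4 → 6×4, cost 6·16·4 = 384; cumulative 1728; (M1 ((M2 M3) M4)): 3×6 by 6×4 → 3×4, cost 3·6·4 = 72; cumulative 1800. Total 1800.
Difference: |1316 − 1800| = 484.

484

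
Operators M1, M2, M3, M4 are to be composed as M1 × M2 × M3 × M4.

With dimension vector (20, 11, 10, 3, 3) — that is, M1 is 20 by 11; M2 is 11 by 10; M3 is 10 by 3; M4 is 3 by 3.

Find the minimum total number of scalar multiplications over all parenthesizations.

Adjacent pairs: M1M2 = 20·11·10 = 2200; M2M3 = 11·10·3 = 330; M3M4 = 10·3·3 = 90.
Length 3: M1..M3: k=1: 0+330+20·11·3=990; k=2: 2200+0+20·10·3=2800 → min 990 | M2..M4: k=2: 0+90+11·10·3=420; k=3: 330+0+11·3·3=429 → min 420.
Length 4: M1..M4: k=1: 0+420+20·11·3=1080; k=2: 2200+90+20·10·3=2890; k=3: 990+0+20·3·3=1170 → min 1080.
Optimal order: (M1 × (M2 × (M3 × M4))) with cost 1080.

1080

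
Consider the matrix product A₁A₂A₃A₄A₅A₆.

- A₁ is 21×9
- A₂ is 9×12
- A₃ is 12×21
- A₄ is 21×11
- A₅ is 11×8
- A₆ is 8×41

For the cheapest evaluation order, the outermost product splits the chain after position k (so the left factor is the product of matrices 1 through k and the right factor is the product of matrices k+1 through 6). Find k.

Adjacent pairs: A₁A₂ = 21·9·12 = 2268; A₂A₃ = 9·12·21 = 2268; A₃A₄ = 12·21·11 = 2772; A₄A₅ = 21·11·8 = 1848; A₅A₆ = 11·8·41 = 3608.
Length 3: A₁..A₃: k=1: 0+2268+21·9·21=6237; k=2: 2268+0+21·12·21=7560 → min 6237 | A₂..A₄: k=2: 0+2772+9·12·11=3960; k=3: 2268+0+9·21·11=4347 → min 3960 | A₃..A₅: k=3: 0+1848+12·21·8=3864; k=4: 2772+0+12·11·8=3828 → min 3828 | A₄..A₆: k=4: 0+3608+21·11·41=13079; k=5: 1848+0+21·8·41=8736 → min 8736.
Length 4: A₁..A₄: k=1: 0+3960+21·9·11=6039; k=2: 2268+2772+21·12·11=7812; k=3: 6237+0+21·21·11=11088 → min 6039 | A₂..A₅: k=2: 0+3828+9·12·8=4692; k=3: 2268+1848+9·21·8=5628; k=4: 3960+0+9·11·8=4752 → min 4692 | A₃..A₆: k=3: 0+8736+12·21·41=19068; k=4: 2772+3608+12·11·41=11792; k=5: 3828+0+12·8·41=7764 → min 7764.
Length 5: A₁..A₅: k=1: 0+4692+21·9·8=6204; k=2: 2268+3828+21·12·8=8112; k=3: 6237+1848+21·21·8=11613; k=4: 6039+0+21·11·8=7887 → min 6204 | A₂..A₆: k=2: 0+7764+9·12·41=12192; k=3: 2268+8736+9·21·41=18753; k=4: 3960+3608+9·11·41=11627; k=5: 4692+0+9·8·41=7644 → min 7644.
Top-level splits: k=1: (A₁..A₁)·(A₂..A₆) → 0+7644+21·9·41 = 15393; k=2: (A₁..A₂)·(A₃..A₆) → 2268+7764+21·12·41 = 20364; k=3: (A₁..A₃)·(A₄..A₆) → 6237+8736+21·21·41 = 33054; k=4: (A₁..A₄)·(A₅..A₆) → 6039+3608+21·11·41 = 19118; k=5: (A₁..A₅)·(A₆..A₆) → 6204+0+21·8·41 = 13092.
Best split is after A₅, i.e. k = 5.

5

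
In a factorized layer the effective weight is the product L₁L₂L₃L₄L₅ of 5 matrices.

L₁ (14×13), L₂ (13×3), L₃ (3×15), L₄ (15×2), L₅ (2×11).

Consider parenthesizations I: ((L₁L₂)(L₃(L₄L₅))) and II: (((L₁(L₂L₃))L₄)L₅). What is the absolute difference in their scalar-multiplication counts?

2210

Order I = ((L₁L₂)(L₃(L₄L₅))): (L₁L₂): 14×13 by 13×3 → 14×3, cost 14·13·3 = 546; (L₄L₅): 15×2 by 2×11 → 15×11, cost 15·2·11 = 330; (L₃(L₄L₅)): 3×15 by 15×11 → 3×11, cost 3·15·11 = 495; cumulative 825; ((L₁L₂)(L₃(L₄L₅))): 14×3 by 3×11 → 14×11, cost 14·3·11 = 462; cumulative 1833. Total 1833.
Order II = (((L₁(L₂L₃))L₄)L₅): (L₂L₃): 13×3 by 3×15 → 13×15, cost 13·3·15 = 585; (L₁(L₂L₃)): 14×13 by 13×15 → 14×15, cost 14·13·15 = 2730; cumulative 3315; ((L₁(L₂L₃))L₄): 14×15 by 15×2 → 14×2, cost 14·15·2 = 420; cumulative 3735; (((L₁(L₂L₃))L₄)L₅): 14×2 by 2×11 → 14×11, cost 14·2·11 = 308; cumulative 4043. Total 4043.
Difference: |1833 − 4043| = 2210.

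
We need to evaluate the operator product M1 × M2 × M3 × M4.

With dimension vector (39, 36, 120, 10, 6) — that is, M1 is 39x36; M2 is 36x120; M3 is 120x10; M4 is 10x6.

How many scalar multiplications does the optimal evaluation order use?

41544

Adjacent pairs: M1M2 = 39·36·120 = 168480; M2M3 = 36·120·10 = 43200; M3M4 = 120·10·6 = 7200.
Length 3: M1..M3: k=1: 0+43200+39·36·10=57240; k=2: 168480+0+39·120·10=215280 → min 57240 | M2..M4: k=2: 0+7200+36·120·6=33120; k=3: 43200+0+36·10·6=45360 → min 33120.
Length 4: M1..M4: k=1: 0+33120+39·36·6=41544; k=2: 168480+7200+39·120·6=203760; k=3: 57240+0+39·10·6=59580 → min 41544.
Optimal order: (M1 × (M2 × (M3 × M4))) with cost 41544.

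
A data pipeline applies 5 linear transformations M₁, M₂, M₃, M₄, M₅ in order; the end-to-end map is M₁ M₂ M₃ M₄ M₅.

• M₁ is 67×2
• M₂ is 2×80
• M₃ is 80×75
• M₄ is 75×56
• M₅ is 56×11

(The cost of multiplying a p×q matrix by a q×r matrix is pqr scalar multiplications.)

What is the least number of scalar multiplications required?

Adjacent pairs: M₁M₂ = 67·2·80 = 10720; M₂M₃ = 2·80·75 = 12000; M₃M₄ = 80·75·56 = 336000; M₄M₅ = 75·56·11 = 46200.
Length 3: M₁..M₃: k=1: 0+12000+67·2·75=22050; k=2: 10720+0+67·80·75=412720 → min 22050 | M₂..M₄: k=2: 0+336000+2·80·56=344960; k=3: 12000+0+2·75·56=20400 → min 20400 | M₃..M₅: k=3: 0+46200+80·75·11=112200; k=4: 336000+0+80·56·11=385280 → min 112200.
Length 4: M₁..M₄: k=1: 0+20400+67·2·56=27904; k=2: 10720+336000+67·80·56=646880; k=3: 22050+0+67·75·56=303450 → min 27904 | M₂..M₅: k=2: 0+112200+2·80·11=113960; k=3: 12000+46200+2·75·11=59850; k=4: 20400+0+2·56·11=21632 → min 21632.
Length 5: M₁..M₅: k=1: 0+21632+67·2·11=23106; k=2: 10720+112200+67·80·11=181880; k=3: 22050+46200+67·75·11=123525; k=4: 27904+0+67·56·11=69176 → min 23106.
Optimal order: (M₁ (((M₂ M₃) M₄) M₅)) with cost 23106.

23106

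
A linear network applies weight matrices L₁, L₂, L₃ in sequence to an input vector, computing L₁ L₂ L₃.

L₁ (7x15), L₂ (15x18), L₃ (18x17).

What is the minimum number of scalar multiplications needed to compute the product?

Order (L₁ (L₂ L₃)): (L₂ L₃): 15×18 by 18×17 → 15×17, cost 15·18·17 = 4590; (L₁ (L₂ L₃)): 7×15 by 15×17 → 7×17, cost 7·15·17 = 1785; cumulative 6375. Total 6375.
Order ((L₁ L₂) L₃): (L₁ L₂): 7×15 by 15×18 → 7×18, cost 7·15·18 = 1890; ((L₁ L₂) L₃): 7×18 by 18×17 → 7×17, cost 7·18·17 = 2142; cumulative 4032. Total 4032.
Minimum: 4032.

4032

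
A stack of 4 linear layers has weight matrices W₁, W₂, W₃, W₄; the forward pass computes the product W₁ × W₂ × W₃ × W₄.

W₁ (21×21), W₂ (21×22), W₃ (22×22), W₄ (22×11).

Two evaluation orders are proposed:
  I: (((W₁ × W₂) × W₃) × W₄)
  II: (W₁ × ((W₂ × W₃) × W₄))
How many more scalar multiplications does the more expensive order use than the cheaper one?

Order I = (((W₁ × W₂) × W₃) × W₄): (W₁ × W₂): 21×21 by 21×22 → 21×22, cost 21·21·22 = 9702; ((W₁ × W₂) × W₃): 21×22 by 22×22 → 21×22, cost 21·22·22 = 10164; cumulative 19866; (((W₁ × W₂) × W₃) × W₄): 21×22 by 22×11 → 21×11, cost 21·22·11 = 5082; cumulative 24948. Total 24948.
Order II = (W₁ × ((W₂ × W₃) × W₄)): (W₂ × W₃): 21×22 by 22×22 → 21×22, cost 21·22·22 = 10164; ((W₂ × W₃) × W₄): 21×22 by 22×11 → 21×11, cost 21·22·11 = 5082; cumulative 15246; (W₁ × ((W₂ × W₃) × W₄)): 21×21 by 21×11 → 21×11, cost 21·21·11 = 4851; cumulative 20097. Total 20097.
Difference: |24948 − 20097| = 4851.

4851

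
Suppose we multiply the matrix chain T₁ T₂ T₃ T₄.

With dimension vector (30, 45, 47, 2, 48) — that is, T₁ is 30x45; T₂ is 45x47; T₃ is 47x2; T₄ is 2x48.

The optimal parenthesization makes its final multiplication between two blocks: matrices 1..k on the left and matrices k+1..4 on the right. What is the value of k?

Adjacent pairs: T₁T₂ = 30·45·47 = 63450; T₂T₃ = 45·47·2 = 4230; T₃T₄ = 47·2·48 = 4512.
Length 3: T₁..T₃: k=1: 0+4230+30·45·2=6930; k=2: 63450+0+30·47·2=66270 → min 6930 | T₂..T₄: k=2: 0+4512+45·47·48=106032; k=3: 4230+0+45·2·48=8550 → min 8550.
Top-level splits: k=1: (T₁..T₁)·(T₂..T₄) → 0+8550+30·45·48 = 73350; k=2: (T₁..T₂)·(T₃..T₄) → 63450+4512+30·47·48 = 135642; k=3: (T₁..T₃)·(T₄..T₄) → 6930+0+30·2·48 = 9810.
Best split is after T₃, i.e. k = 3.

3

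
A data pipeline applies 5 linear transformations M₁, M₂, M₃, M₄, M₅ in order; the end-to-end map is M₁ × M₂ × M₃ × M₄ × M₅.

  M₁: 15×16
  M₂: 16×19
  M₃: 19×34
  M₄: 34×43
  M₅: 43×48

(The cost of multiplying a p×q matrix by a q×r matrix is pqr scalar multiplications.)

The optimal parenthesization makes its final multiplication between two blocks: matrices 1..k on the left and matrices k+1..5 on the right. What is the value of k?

4

Adjacent pairs: M₁M₂ = 15·16·19 = 4560; M₂M₃ = 16·19·34 = 10336; M₃M₄ = 19·34·43 = 27778; M₄M₅ = 34·43·48 = 70176.
Length 3: M₁..M₃: k=1: 0+10336+15·16·34=18496; k=2: 4560+0+15·19·34=14250 → min 14250 | M₂..M₄: k=2: 0+27778+16·19·43=40850; k=3: 10336+0+16·34·43=33728 → min 33728 | M₃..M₅: k=3: 0+70176+19·34·48=101184; k=4: 27778+0+19·43·48=66994 → min 66994.
Length 4: M₁..M₄: k=1: 0+33728+15·16·43=44048; k=2: 4560+27778+15·19·43=44593; k=3: 14250+0+15·34·43=36180 → min 36180 | M₂..M₅: k=2: 0+66994+16·19·48=81586; k=3: 10336+70176+16·34·48=106624; k=4: 33728+0+16·43·48=66752 → min 66752.
Top-level splits: k=1: (M₁..M₁)·(M₂..M₅) → 0+66752+15·16·48 = 78272; k=2: (M₁..M₂)·(M₃..M₅) → 4560+66994+15·19·48 = 85234; k=3: (M₁..M₃)·(M₄..M₅) → 14250+70176+15·34·48 = 108906; k=4: (M₁..M₄)·(M₅..M₅) → 36180+0+15·43·48 = 67140.
Best split is after M₄, i.e. k = 4.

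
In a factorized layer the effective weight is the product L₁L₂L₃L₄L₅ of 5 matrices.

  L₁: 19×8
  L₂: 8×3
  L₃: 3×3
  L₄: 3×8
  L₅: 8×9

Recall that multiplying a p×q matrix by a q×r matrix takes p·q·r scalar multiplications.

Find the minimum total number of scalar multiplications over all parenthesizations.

Adjacent pairs: L₁L₂ = 19·8·3 = 456; L₂L₃ = 8·3·3 = 72; L₃L₄ = 3·3·8 = 72; L₄L₅ = 3·8·9 = 216.
Length 3: L₁..L₃: k=1: 0+72+19·8·3=528; k=2: 456+0+19·3·3=627 → min 528 | L₂..L₄: k=2: 0+72+8·3·8=264; k=3: 72+0+8·3·8=264 → min 264 | L₃..L₅: k=3: 0+216+3·3·9=297; k=4: 72+0+3·8·9=288 → min 288.
Length 4: L₁..L₄: k=1: 0+264+19·8·8=1480; k=2: 456+72+19·3·8=984; k=3: 528+0+19·3·8=984 → min 984 | L₂..L₅: k=2: 0+288+8·3·9=504; k=3: 72+216+8·3·9=504; k=4: 264+0+8·8·9=840 → min 504.
Length 5: L₁..L₅: k=1: 0+504+19·8·9=1872; k=2: 456+288+19·3·9=1257; k=3: 528+216+19·3·9=1257; k=4: 984+0+19·8·9=2352 → min 1257.
Optimal order: ((L₁L₂)((L₃L₄)L₅)) with cost 1257.

1257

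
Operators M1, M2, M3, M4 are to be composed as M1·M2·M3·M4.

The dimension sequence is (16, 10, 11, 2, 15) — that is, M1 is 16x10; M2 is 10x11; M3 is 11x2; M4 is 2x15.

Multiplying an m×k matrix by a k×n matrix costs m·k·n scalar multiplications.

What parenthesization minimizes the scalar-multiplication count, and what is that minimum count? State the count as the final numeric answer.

1020

Adjacent pairs: M1M2 = 16·10·11 = 1760; M2M3 = 10·11·2 = 220; M3M4 = 11·2·15 = 330.
Length 3: M1..M3: k=1: 0+220+16·10·2=540; k=2: 1760+0+16·11·2=2112 → min 540 | M2..M4: k=2: 0+330+10·11·15=1980; k=3: 220+0+10·2·15=520 → min 520.
Length 4: M1..M4: k=1: 0+520+16·10·15=2920; k=2: 1760+330+16·11·15=4730; k=3: 540+0+16·2·15=1020 → min 1020.
Optimal parenthesization: ((M1·(M2·M3))·M4) with cost 1020.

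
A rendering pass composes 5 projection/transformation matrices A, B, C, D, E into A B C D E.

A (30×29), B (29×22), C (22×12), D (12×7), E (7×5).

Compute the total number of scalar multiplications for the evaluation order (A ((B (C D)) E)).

(C D): 22×12 by 12×7 → 22×7, cost 22·12·7 = 1848
(B (C D)): 29×22 by 22×7 → 29×7, cost 29·22·7 = 4466; cumulative 6314
((B (C D)) E): 29×7 by 7×5 → 29×5, cost 29·7·5 = 1015; cumulative 7329
(A ((B (C D)) E)): 30×29 by 29×5 → 30×5, cost 30·29·5 = 4350; cumulative 11679
Total: 11679 scalar multiplications.

11679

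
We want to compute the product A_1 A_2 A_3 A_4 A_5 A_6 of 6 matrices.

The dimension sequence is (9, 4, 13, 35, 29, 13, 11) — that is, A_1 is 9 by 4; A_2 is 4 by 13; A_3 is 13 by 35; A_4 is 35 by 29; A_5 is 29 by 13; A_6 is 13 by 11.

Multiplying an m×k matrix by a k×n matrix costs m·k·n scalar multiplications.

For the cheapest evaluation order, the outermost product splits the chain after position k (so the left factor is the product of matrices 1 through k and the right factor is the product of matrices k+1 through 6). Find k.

Adjacent pairs: A_1A_2 = 9·4·13 = 468; A_2A_3 = 4·13·35 = 1820; A_3A_4 = 13·35·29 = 13195; A_4A_5 = 35·29·13 = 13195; A_5A_6 = 29·13·11 = 4147.
Length 3: A_1..A_3: k=1: 0+1820+9·4·35=3080; k=2: 468+0+9·13·35=4563 → min 3080 | A_2..A_4: k=2: 0+13195+4·13·29=14703; k=3: 1820+0+4·35·29=5880 → min 5880 | A_3..A_5: k=3: 0+13195+13·35·13=19110; k=4: 13195+0+13·29·13=18096 → min 18096 | A_4..A_6: k=4: 0+4147+35·29·11=15312; k=5: 13195+0+35·13·11=18200 → min 15312.
Length 4: A_1..A_4: k=1: 0+5880+9·4·29=6924; k=2: 468+13195+9·13·29=17056; k=3: 3080+0+9·35·29=12215 → min 6924 | A_2..A_5: k=2: 0+18096+4·13·13=18772; k=3: 1820+13195+4·35·13=16835; k=4: 5880+0+4·29·13=7388 → min 7388 | A_3..A_6: k=3: 0+15312+13·35·11=20317; k=4: 13195+4147+13·29·11=21489; k=5: 18096+0+13·13·11=19955 → min 19955.
Length 5: A_1..A_5: k=1: 0+7388+9·4·13=7856; k=2: 468+18096+9·13·13=20085; k=3: 3080+13195+9·35·13=20370; k=4: 6924+0+9·29·13=10317 → min 7856 | A_2..A_6: k=2: 0+19955+4·13·11=20527; k=3: 1820+15312+4·35·11=18672; k=4: 5880+4147+4·29·11=11303; k=5: 7388+0+4·13·11=7960 → min 7960.
Top-level splits: k=1: (A_1..A_1)·(A_2..A_6) → 0+7960+9·4·11 = 8356; k=2: (A_1..A_2)·(A_3..A_6) → 468+19955+9·13·11 = 21710; k=3: (A_1..A_3)·(A_4..A_6) → 3080+15312+9·35·11 = 21857; k=4: (A_1..A_4)·(A_5..A_6) → 6924+4147+9·29·11 = 13942; k=5: (A_1..A_5)·(A_6..A_6) → 7856+0+9·13·11 = 9143.
Best split is after A_1, i.e. k = 1.

1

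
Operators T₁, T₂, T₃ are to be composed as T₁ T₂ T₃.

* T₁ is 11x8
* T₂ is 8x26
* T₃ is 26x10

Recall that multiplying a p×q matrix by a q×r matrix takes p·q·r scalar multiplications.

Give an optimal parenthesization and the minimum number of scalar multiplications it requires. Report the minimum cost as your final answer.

2960

(T₁ (T₂ T₃)): cost 2960.
((T₁ T₂) T₃): cost 5148.
Optimal: (T₁ (T₂ T₃)) with cost 2960.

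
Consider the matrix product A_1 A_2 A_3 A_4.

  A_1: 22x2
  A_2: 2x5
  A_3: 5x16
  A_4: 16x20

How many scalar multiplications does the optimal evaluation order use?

1680

Adjacent pairs: A_1A_2 = 22·2·5 = 220; A_2A_3 = 2·5·16 = 160; A_3A_4 = 5·16·20 = 1600.
Length 3: A_1..A_3: k=1: 0+160+22·2·16=864; k=2: 220+0+22·5·16=1980 → min 864 | A_2..A_4: k=2: 0+1600+2·5·20=1800; k=3: 160+0+2·16·20=800 → min 800.
Length 4: A_1..A_4: k=1: 0+800+22·2·20=1680; k=2: 220+1600+22·5·20=4020; k=3: 864+0+22·16·20=7904 → min 1680.
Optimal order: (A_1 ((A_2 A_3) A_4)) with cost 1680.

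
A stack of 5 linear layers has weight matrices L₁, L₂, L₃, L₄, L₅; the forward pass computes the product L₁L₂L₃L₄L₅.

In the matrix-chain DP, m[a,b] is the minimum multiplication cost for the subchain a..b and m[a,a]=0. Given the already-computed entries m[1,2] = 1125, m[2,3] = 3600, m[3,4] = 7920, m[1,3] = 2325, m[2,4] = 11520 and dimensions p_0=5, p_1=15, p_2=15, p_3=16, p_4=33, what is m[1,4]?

m[1,4] = min over k∈[1,3] of m[1,k]+m[k+1,4]+p_{0}·p_k·p_{4}.
k=1: 0 + 11520 + 5·15·33 = 13995; k=2: 1125 + 7920 + 5·15·33 = 11520; k=3: 2325 + 0 + 5·16·33 = 4965.
Minimum: 4965 at k=3.

4965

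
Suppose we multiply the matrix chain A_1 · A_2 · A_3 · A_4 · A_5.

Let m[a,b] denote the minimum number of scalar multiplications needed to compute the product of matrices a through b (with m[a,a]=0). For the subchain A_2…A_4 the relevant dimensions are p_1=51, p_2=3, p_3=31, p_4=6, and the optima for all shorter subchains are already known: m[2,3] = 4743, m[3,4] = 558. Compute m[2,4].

m[2,4] = min over k∈[2,3] of m[2,k]+m[k+1,4]+p_{1}·p_k·p_{4}.
k=2: 0 + 558 + 51·3·6 = 1476; k=3: 4743 + 0 + 51·31·6 = 14229.
Minimum: 1476 at k=2.

1476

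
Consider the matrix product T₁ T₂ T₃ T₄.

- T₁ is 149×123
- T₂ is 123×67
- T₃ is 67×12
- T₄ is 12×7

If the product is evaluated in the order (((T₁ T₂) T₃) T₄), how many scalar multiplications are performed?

1360221

(T₁ T₂): 149×123 by 123×67 → 149×67, cost 149·123·67 = 1227909
((T₁ T₂) T₃): 149×67 by 67×12 → 149×12, cost 149·67·12 = 119796; cumulative 1347705
(((T₁ T₂) T₃) T₄): 149×12 by 12×7 → 149×7, cost 149·12·7 = 12516; cumulative 1360221
Total: 1360221 scalar multiplications.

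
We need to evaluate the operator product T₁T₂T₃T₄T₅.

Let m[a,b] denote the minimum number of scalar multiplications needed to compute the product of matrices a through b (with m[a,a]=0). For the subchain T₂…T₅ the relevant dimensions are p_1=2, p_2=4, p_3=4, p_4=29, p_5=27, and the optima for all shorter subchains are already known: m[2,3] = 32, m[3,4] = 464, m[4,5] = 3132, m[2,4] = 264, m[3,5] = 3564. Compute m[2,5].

m[2,5] = min over k∈[2,4] of m[2,k]+m[k+1,5]+p_{1}·p_k·p_{5}.
k=2: 0 + 3564 + 2·4·27 = 3780; k=3: 32 + 3132 + 2·4·27 = 3380; k=4: 264 + 0 + 2·29·27 = 1830.
Minimum: 1830 at k=4.

1830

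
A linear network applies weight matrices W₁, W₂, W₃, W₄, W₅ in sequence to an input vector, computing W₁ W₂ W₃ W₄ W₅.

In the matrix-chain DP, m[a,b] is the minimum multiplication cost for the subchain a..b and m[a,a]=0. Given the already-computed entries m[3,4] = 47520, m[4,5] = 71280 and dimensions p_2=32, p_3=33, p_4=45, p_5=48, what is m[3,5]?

m[3,5] = min over k∈[3,4] of m[3,k]+m[k+1,5]+p_{2}·p_k·p_{5}.
k=3: 0 + 71280 + 32·33·48 = 121968; k=4: 47520 + 0 + 32·45·48 = 116640.
Minimum: 116640 at k=4.

116640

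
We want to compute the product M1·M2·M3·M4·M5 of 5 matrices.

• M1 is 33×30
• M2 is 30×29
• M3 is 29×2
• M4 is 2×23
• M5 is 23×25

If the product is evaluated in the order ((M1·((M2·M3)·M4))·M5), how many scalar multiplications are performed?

(M2·M3): 30×29 by 29×2 → 30×2, cost 30·29·2 = 1740
((M2·M3)·M4): 30×2 by 2×23 → 30×23, cost 30·2·23 = 1380; cumulative 3120
(M1·((M2·M3)·M4)): 33×30 by 30×23 → 33×23, cost 33·30·23 = 22770; cumulative 25890
((M1·((M2·M3)·M4))·M5): 33×23 by 23×25 → 33×25, cost 33·23·25 = 18975; cumulative 44865
Total: 44865 scalar multiplications.

44865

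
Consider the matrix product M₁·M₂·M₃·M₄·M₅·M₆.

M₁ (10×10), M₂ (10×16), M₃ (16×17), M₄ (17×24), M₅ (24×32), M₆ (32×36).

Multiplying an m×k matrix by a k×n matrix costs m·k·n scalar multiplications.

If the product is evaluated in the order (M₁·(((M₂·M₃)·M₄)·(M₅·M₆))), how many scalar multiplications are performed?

(M₂·M₃): 10×16 by 16×17 → 10×17, cost 10·16·17 = 2720
((M₂·M₃)·M₄): 10×17 by 17×24 → 10×24, cost 10·17·24 = 4080; cumulative 6800
(M₅·M₆): 24×32 by 32×36 → 24×36, cost 24·32·36 = 27648
(((M₂·M₃)·M₄)·(M₅·M₆)): 10×24 by 24×36 → 10×36, cost 10·24·36 = 8640; cumulative 43088
(M₁·(((M₂·M₃)·M₄)·(M₅·M₆))): 10×10 by 10×36 → 10×36, cost 10·10·36 = 3600; cumulative 46688
Total: 46688 scalar multiplications.

46688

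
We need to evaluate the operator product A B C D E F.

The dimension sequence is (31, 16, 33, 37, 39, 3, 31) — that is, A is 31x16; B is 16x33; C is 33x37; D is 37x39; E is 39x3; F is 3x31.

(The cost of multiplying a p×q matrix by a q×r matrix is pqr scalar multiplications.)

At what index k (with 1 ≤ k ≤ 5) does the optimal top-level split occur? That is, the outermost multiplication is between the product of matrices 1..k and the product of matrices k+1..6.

5

Adjacent pairs: AB = 31·16·33 = 16368; BC = 16·33·37 = 19536; CD = 33·37·39 = 47619; DE = 37·39·3 = 4329; EF = 39·3·31 = 3627.
Length 3: A..C: k=1: 0+19536+31·16·37=37888; k=2: 16368+0+31·33·37=54219 → min 37888 | B..D: k=2: 0+47619+16·33·39=68211; k=3: 19536+0+16·37·39=42624 → min 42624 | C..E: k=3: 0+4329+33·37·3=7992; k=4: 47619+0+33·39·3=51480 → min 7992 | D..F: k=4: 0+3627+37·39·31=48360; k=5: 4329+0+37·3·31=7770 → min 7770.
Length 4: A..D: k=1: 0+42624+31·16·39=61968; k=2: 16368+47619+31·33·39=103884; k=3: 37888+0+31·37·39=82621 → min 61968 | B..E: k=2: 0+7992+16·33·3=9576; k=3: 19536+4329+16·37·3=25641; k=4: 42624+0+16·39·3=44496 → min 9576 | C..F: k=3: 0+7770+33·37·31=45621; k=4: 47619+3627+33·39·31=91143; k=5: 7992+0+33·3·31=11061 → min 11061.
Length 5: A..E: k=1: 0+9576+31·16·3=11064; k=2: 16368+7992+31·33·3=27429; k=3: 37888+4329+31·37·3=45658; k=4: 61968+0+31·39·3=65595 → min 11064 | B..F: k=2: 0+11061+16·33·31=27429; k=3: 19536+7770+16·37·31=45658; k=4: 42624+3627+16·39·31=65595; k=5: 9576+0+16·3·31=11064 → min 11064.
Top-level splits: k=1: (A..A)·(B..F) → 0+11064+31·16·31 = 26440; k=2: (A..B)·(C..F) → 16368+11061+31·33·31 = 59142; k=3: (A..C)·(D..F) → 37888+7770+31·37·31 = 81215; k=4: (A..D)·(E..F) → 61968+3627+31·39·31 = 103074; k=5: (A..E)·(F..F) → 11064+0+31·3·31 = 13947.
Best split is after E, i.e. k = 5.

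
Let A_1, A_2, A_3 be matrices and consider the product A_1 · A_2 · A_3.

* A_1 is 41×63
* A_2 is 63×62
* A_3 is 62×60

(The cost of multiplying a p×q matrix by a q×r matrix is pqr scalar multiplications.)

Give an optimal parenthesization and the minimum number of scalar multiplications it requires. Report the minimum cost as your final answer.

312666

(A_1 · (A_2 · A_3)): cost 389340.
((A_1 · A_2) · A_3): cost 312666.
Optimal: ((A_1 · A_2) · A_3) with cost 312666.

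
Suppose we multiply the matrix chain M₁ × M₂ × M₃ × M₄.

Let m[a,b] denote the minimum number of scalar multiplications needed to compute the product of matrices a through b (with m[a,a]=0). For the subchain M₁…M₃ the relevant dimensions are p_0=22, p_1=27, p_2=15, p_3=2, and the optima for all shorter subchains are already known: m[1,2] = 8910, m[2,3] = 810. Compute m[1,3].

1998

m[1,3] = min over k∈[1,2] of m[1,k]+m[k+1,3]+p_{0}·p_k·p_{3}.
k=1: 0 + 810 + 22·27·2 = 1998; k=2: 8910 + 0 + 22·15·2 = 9570.
Minimum: 1998 at k=1.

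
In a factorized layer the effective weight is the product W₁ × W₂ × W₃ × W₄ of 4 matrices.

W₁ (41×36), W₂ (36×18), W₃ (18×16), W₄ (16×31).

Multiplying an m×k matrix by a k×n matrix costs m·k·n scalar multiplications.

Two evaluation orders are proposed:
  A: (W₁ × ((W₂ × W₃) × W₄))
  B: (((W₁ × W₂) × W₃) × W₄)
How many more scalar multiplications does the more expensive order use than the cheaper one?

15268

Order A = (W₁ × ((W₂ × W₃) × W₄)): (W₂ × W₃): 36×18 by 18×16 → 36×16, cost 36·18·16 = 10368; ((W₂ × W₃) × W₄): 36×16 by 16×31 → 36×31, cost 36·16·31 = 17856; cumulative 28224; (W₁ × ((W₂ × W₃) × W₄)): 41×36 by 36×31 → 41×31, cost 41·36·31 = 45756; cumulative 73980. Total 73980.
Order B = (((W₁ × W₂) × W₃) × W₄): (W₁ × W₂): 41×36 by 36×18 → 41×18, cost 41·36·18 = 26568; ((W₁ × W₂) × W₃): 41×18 by 18×16 → 41×16, cost 41·18·16 = 11808; cumulative 38376; (((W₁ × W₂) × W₃) × W₄): 41×16 by 16×31 → 41×31, cost 41·16·31 = 20336; cumulative 58712. Total 58712.
Difference: |73980 − 58712| = 15268.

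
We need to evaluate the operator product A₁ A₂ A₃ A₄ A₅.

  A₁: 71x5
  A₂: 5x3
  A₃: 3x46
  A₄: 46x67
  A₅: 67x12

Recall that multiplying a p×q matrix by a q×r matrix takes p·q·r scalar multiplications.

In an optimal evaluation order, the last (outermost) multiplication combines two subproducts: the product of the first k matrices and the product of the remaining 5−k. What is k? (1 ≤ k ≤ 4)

2

Adjacent pairs: A₁A₂ = 71·5·3 = 1065; A₂A₃ = 5·3·46 = 690; A₃A₄ = 3·46·67 = 9246; A₄A₅ = 46·67·12 = 36984.
Length 3: A₁..A₃: k=1: 0+690+71·5·46=17020; k=2: 1065+0+71·3·46=10863 → min 10863 | A₂..A₄: k=2: 0+9246+5·3·67=10251; k=3: 690+0+5·46·67=16100 → min 10251 | A₃..A₅: k=3: 0+36984+3·46·12=38640; k=4: 9246+0+3·67·12=11658 → min 11658.
Length 4: A₁..A₄: k=1: 0+10251+71·5·67=34036; k=2: 1065+9246+71·3·67=24582; k=3: 10863+0+71·46·67=229685 → min 24582 | A₂..A₅: k=2: 0+11658+5·3·12=11838; k=3: 690+36984+5·46·12=40434; k=4: 10251+0+5·67·12=14271 → min 11838.
Top-level splits: k=1: (A₁..A₁)·(A₂..A₅) → 0+11838+71·5·12 = 16098; k=2: (A₁..A₂)·(A₃..A₅) → 1065+11658+71·3·12 = 15279; k=3: (A₁..A₃)·(A₄..A₅) → 10863+36984+71·46·12 = 87039; k=4: (A₁..A₄)·(A₅..A₅) → 24582+0+71·67·12 = 81666.
Best split is after A₂, i.e. k = 2.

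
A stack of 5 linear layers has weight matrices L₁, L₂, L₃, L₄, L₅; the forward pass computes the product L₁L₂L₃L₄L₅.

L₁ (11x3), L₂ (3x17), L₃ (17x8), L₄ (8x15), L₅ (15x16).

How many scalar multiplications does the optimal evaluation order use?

Adjacent pairs: L₁L₂ = 11·3·17 = 561; L₂L₃ = 3·17·8 = 408; L₃L₄ = 17·8·15 = 2040; L₄L₅ = 8·15·16 = 1920.
Length 3: L₁..L₃: k=1: 0+408+11·3·8=672; k=2: 561+0+11·17·8=2057 → min 672 | L₂..L₄: k=2: 0+2040+3·17·15=2805; k=3: 408+0+3·8·15=768 → min 768 | L₃..L₅: k=3: 0+1920+17·8·16=4096; k=4: 2040+0+17·15·16=6120 → min 4096.
Length 4: L₁..L₄: k=1: 0+768+11·3·15=1263; k=2: 561+2040+11·17·15=5406; k=3: 672+0+11·8·15=1992 → min 1263 | L₂..L₅: k=2: 0+4096+3·17·16=4912; k=3: 408+1920+3·8·16=2712; k=4: 768+0+3·15·16=1488 → min 1488.
Length 5: L₁..L₅: k=1: 0+1488+11·3·16=2016; k=2: 561+4096+11·17·16=7649; k=3: 672+1920+11·8·16=4000; k=4: 1263+0+11·15·16=3903 → min 2016.
Optimal order: (L₁(((L₂L₃)L₄)L₅)) with cost 2016.

2016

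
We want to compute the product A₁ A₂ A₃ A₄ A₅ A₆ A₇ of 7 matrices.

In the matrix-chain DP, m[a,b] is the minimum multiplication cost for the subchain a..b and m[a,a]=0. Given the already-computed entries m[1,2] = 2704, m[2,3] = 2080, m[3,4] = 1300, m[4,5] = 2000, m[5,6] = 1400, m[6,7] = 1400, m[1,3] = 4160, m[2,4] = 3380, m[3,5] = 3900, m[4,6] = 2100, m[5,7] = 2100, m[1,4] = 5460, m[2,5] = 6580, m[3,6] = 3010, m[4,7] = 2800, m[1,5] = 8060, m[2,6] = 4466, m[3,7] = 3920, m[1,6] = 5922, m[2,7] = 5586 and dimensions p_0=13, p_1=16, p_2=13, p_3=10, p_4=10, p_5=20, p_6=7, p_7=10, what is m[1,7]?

6832

m[1,7] = min over k∈[1,6] of m[1,k]+m[k+1,7]+p_{0}·p_k·p_{7}.
k=1: 0 + 5586 + 13·16·10 = 7666; k=2: 2704 + 3920 + 13·13·10 = 8314; k=3: 4160 + 2800 + 13·10·10 = 8260; k=4: 5460 + 2100 + 13·10·10 = 8860; k=5: 8060 + 1400 + 13·20·10 = 12060; k=6: 5922 + 0 + 13·7·10 = 6832.
Minimum: 6832 at k=6.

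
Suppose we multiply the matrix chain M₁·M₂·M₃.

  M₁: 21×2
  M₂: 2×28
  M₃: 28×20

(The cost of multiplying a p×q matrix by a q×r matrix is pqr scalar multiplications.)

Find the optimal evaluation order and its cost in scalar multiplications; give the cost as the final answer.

1960

(M₁·(M₂·M₃)): cost 1960.
((M₁·M₂)·M₃): cost 12936.
Optimal: (M₁·(M₂·M₃)) with cost 1960.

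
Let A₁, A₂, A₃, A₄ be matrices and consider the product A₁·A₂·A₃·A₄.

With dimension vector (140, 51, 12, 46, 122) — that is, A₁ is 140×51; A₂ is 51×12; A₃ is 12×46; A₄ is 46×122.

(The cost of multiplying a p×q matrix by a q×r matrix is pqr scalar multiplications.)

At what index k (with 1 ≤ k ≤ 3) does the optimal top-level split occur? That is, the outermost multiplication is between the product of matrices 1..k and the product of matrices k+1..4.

Adjacent pairs: A₁A₂ = 140·51·12 = 85680; A₂A₃ = 51·12·46 = 28152; A₃A₄ = 12·46·122 = 67344.
Length 3: A₁..A₃: k=1: 0+28152+140·51·46=356592; k=2: 85680+0+140·12·46=162960 → min 162960 | A₂..A₄: k=2: 0+67344+51·12·122=142008; k=3: 28152+0+51·46·122=314364 → min 142008.
Top-level splits: k=1: (A₁..A₁)·(A₂..A₄) → 0+142008+140·51·122 = 1013088; k=2: (A₁..A₂)·(A₃..A₄) → 85680+67344+140·12·122 = 357984; k=3: (A₁..A₃)·(A₄..A₄) → 162960+0+140·46·122 = 948640.
Best split is after A₂, i.e. k = 2.

2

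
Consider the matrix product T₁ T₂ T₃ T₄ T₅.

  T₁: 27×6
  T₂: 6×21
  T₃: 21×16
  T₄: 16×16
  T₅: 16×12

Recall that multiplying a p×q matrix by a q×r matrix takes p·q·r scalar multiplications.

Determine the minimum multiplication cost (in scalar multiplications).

Adjacent pairs: T₁T₂ = 27·6·21 = 3402; T₂T₃ = 6·21·16 = 2016; T₃T₄ = 21·16·16 = 5376; T₄T₅ = 16·16·12 = 3072.
Length 3: T₁..T₃: k=1: 0+2016+27·6·16=4608; k=2: 3402+0+27·21·16=12474 → min 4608 | T₂..T₄: k=2: 0+5376+6·21·16=7392; k=3: 2016+0+6·16·16=3552 → min 3552 | T₃..T₅: k=3: 0+3072+21·16·12=7104; k=4: 5376+0+21·16·12=9408 → min 7104.
Length 4: T₁..T₄: k=1: 0+3552+27·6·16=6144; k=2: 3402+5376+27·21·16=17850; k=3: 4608+0+27·16·16=11520 → min 6144 | T₂..T₅: k=2: 0+7104+6·21·12=8616; k=3: 2016+3072+6·16·12=6240; k=4: 3552+0+6·16·12=4704 → min 4704.
Length 5: T₁..T₅: k=1: 0+4704+27·6·12=6648; k=2: 3402+7104+27·21·12=17310; k=3: 4608+3072+27·16·12=12864; k=4: 6144+0+27·16·12=11328 → min 6648.
Optimal order: (T₁ (((T₂ T₃) T₄) T₅)) with cost 6648.

6648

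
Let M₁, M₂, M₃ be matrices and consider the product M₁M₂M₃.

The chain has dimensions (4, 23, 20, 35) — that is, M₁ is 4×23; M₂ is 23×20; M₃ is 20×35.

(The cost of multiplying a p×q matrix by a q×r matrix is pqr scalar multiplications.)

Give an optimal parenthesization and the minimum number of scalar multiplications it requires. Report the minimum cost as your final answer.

4640

(M₁(M₂M₃)): cost 19320.
((M₁M₂)M₃): cost 4640.
Optimal: ((M₁M₂)M₃) with cost 4640.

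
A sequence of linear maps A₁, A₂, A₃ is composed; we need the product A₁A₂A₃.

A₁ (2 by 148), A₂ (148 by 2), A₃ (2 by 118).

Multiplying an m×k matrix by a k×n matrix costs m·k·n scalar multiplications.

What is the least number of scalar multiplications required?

Order (A₁(A₂A₃)): (A₂A₃): 148×2 by 2×118 → 148×118, cost 148·2·118 = 34928; (A₁(A₂A₃)): 2×148 by 148×118 → 2×118, cost 2·148·118 = 34928; cumulative 69856. Total 69856.
Order ((A₁A₂)A₃): (A₁A₂): 2×148 by 148×2 → 2×2, cost 2·148·2 = 592; ((A₁A₂)A₃): 2×2 by 2×118 → 2×118, cost 2·2·118 = 472; cumulative 1064. Total 1064.
Minimum: 1064.

1064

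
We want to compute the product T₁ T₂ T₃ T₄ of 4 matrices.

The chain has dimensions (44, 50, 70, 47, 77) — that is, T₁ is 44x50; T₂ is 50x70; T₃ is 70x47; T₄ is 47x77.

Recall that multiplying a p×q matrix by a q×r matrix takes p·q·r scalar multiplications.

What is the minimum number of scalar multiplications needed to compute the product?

427136

Adjacent pairs: T₁T₂ = 44·50·70 = 154000; T₂T₃ = 50·70·47 = 164500; T₃T₄ = 70·47·77 = 253330.
Length 3: T₁..T₃: k=1: 0+164500+44·50·47=267900; k=2: 154000+0+44·70·47=298760 → min 267900 | T₂..T₄: k=2: 0+253330+50·70·77=522830; k=3: 164500+0+50·47·77=345450 → min 345450.
Length 4: T₁..T₄: k=1: 0+345450+44·50·77=514850; k=2: 154000+253330+44·70·77=644490; k=3: 267900+0+44·47·77=427136 → min 427136.
Optimal order: ((T₁ (T₂ T₃)) T₄) with cost 427136.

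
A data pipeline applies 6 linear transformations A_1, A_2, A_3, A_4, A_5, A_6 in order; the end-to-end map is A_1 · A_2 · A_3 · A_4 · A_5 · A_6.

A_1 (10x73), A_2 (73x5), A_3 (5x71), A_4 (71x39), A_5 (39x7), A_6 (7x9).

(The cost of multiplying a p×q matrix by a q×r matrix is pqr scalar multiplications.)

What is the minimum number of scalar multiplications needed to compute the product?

19625

Adjacent pairs: A_1A_2 = 10·73·5 = 3650; A_2A_3 = 73·5·71 = 25915; A_3A_4 = 5·71·39 = 13845; A_4A_5 = 71·39·7 = 19383; A_5A_6 = 39·7·9 = 2457.
Length 3: A_1..A_3: k=1: 0+25915+10·73·71=77745; k=2: 3650+0+10·5·71=7200 → min 7200 | A_2..A_4: k=2: 0+13845+73·5·39=28080; k=3: 25915+0+73·71·39=228052 → min 28080 | A_3..A_5: k=3: 0+19383+5·71·7=21868; k=4: 13845+0+5·39·7=15210 → min 15210 | A_4..A_6: k=4: 0+2457+71·39·9=27378; k=5: 19383+0+71·7·9=23856 → min 23856.
Length 4: A_1..A_4: k=1: 0+28080+10·73·39=56550; k=2: 3650+13845+10·5·39=19445; k=3: 7200+0+10·71·39=34890 → min 19445 | A_2..A_5: k=2: 0+15210+73·5·7=17765; k=3: 25915+19383+73·71·7=81579; k=4: 28080+0+73·39·7=48009 → min 17765 | A_3..A_6: k=3: 0+23856+5·71·9=27051; k=4: 13845+2457+5·39·9=18057; k=5: 15210+0+5·7·9=15525 → min 15525.
Length 5: A_1..A_5: k=1: 0+17765+10·73·7=22875; k=2: 3650+15210+10·5·7=19210; k=3: 7200+19383+10·71·7=31553; k=4: 19445+0+10·39·7=22175 → min 19210 | A_2..A_6: k=2: 0+15525+73·5·9=18810; k=3: 25915+23856+73·71·9=96418; k=4: 28080+2457+73·39·9=56160; k=5: 17765+0+73·7·9=22364 → min 18810.
Length 6: A_1..A_6: k=1: 0+18810+10·73·9=25380; k=2: 3650+15525+10·5·9=19625; k=3: 7200+23856+10·71·9=37446; k=4: 19445+2457+10·39·9=25412; k=5: 19210+0+10·7·9=19840 → min 19625.
Optimal order: ((A_1 · A_2) · (((A_3 · A_4) · A_5) · A_6)) with cost 19625.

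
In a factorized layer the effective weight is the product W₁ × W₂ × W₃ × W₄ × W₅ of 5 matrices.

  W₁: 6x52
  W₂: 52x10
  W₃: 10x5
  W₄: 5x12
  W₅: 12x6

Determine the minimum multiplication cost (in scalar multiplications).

Adjacent pairs: W₁W₂ = 6·52·10 = 3120; W₂W₃ = 52·10·5 = 2600; W₃W₄ = 10·5·12 = 600; W₄W₅ = 5·12·6 = 360.
Length 3: W₁..W₃: k=1: 0+2600+6·52·5=4160; k=2: 3120+0+6·10·5=3420 → min 3420 | W₂..W₄: k=2: 0+600+52·10·12=6840; k=3: 2600+0+52·5·12=5720 → min 5720 | W₃..W₅: k=3: 0+360+10·5·6=660; k=4: 600+0+10·12·6=1320 → min 660.
Length 4: W₁..W₄: k=1: 0+5720+6·52·12=9464; k=2: 3120+600+6·10·12=4440; k=3: 3420+0+6·5·12=3780 → min 3780 | W₂..W₅: k=2: 0+660+52·10·6=3780; k=3: 2600+360+52·5·6=4520; k=4: 5720+0+52·12·6=9464 → min 3780.
Length 5: W₁..W₅: k=1: 0+3780+6·52·6=5652; k=2: 3120+660+6·10·6=4140; k=3: 3420+360+6·5·6=3960; k=4: 3780+0+6·12·6=4212 → min 3960.
Optimal order: (((W₁ × W₂) × W₃) × (W₄ × W₅)) with cost 3960.

3960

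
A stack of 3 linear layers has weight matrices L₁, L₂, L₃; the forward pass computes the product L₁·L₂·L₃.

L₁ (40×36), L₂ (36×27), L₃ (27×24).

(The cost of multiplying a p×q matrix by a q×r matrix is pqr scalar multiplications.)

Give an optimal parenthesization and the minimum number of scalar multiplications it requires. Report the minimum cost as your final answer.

(L₁·(L₂·L₃)): cost 57888.
((L₁·L₂)·L₃): cost 64800.
Optimal: (L₁·(L₂·L₃)) with cost 57888.

57888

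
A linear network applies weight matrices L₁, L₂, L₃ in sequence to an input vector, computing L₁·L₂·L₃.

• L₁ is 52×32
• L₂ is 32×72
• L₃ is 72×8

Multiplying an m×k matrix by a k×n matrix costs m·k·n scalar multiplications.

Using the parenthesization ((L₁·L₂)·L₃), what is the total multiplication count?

(L₁·L₂): 52×32 by 32×72 → 52×72, cost 52·32·72 = 119808
((L₁·L₂)·L₃): 52×72 by 72×8 → 52×8, cost 52·72·8 = 29952; cumulative 149760
Total: 149760 scalar multiplications.

149760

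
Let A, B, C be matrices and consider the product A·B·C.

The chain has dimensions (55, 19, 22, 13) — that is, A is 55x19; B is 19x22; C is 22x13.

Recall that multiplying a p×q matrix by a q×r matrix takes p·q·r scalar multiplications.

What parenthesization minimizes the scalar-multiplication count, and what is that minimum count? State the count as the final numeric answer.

(A·(B·C)): cost 19019.
((A·B)·C): cost 38720.
Optimal: (A·(B·C)) with cost 19019.

19019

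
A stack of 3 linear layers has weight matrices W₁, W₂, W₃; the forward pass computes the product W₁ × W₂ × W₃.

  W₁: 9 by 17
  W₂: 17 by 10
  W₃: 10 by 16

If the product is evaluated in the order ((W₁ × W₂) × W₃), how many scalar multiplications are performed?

(W₁ × W₂): 9×17 by 17×10 → 9×10, cost 9·17·10 = 1530
((W₁ × W₂) × W₃): 9×10 by 10×16 → 9×16, cost 9·10·16 = 1440; cumulative 2970
Total: 2970 scalar multiplications.

2970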